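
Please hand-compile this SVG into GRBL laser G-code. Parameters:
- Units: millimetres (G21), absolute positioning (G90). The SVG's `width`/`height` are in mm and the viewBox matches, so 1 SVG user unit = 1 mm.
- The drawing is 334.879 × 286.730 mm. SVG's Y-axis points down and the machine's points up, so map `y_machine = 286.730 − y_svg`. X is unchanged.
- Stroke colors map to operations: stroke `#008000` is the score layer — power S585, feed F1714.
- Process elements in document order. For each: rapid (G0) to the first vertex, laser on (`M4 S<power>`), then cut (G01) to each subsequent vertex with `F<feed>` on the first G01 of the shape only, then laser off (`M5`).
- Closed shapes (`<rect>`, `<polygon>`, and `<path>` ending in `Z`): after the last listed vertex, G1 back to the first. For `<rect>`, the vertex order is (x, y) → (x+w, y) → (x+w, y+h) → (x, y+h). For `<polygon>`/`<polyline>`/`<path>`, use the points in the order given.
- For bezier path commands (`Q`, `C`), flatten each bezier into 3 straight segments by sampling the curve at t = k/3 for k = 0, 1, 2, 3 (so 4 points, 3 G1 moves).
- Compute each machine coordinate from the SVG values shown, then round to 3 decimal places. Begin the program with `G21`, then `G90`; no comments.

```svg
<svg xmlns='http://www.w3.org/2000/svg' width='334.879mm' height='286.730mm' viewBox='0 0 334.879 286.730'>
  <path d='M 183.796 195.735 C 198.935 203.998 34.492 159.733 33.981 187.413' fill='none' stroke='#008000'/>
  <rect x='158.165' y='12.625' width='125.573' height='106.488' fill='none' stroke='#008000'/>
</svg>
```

1 u = 1 mm; y_m = 286.730 − y.

[1] `<path>` cubic bezier, #008000→score S585 F1714: (183.796,90.995) → (151.797,95.631) → (76.413,107.625) → (33.981,99.317)

[2] `<rect>` rectangle, #008000→score S585 F1714: (158.165,274.105) → (283.738,274.105) → (283.738,167.617) → (158.165,167.617) → (158.165,274.105) (closed)

G21
G90
G0 X183.796 Y90.995
M4 S585
G01 X151.797 Y95.631 F1714
G01 X76.413 Y107.625
G01 X33.981 Y99.317
M5
G0 X158.165 Y274.105
M4 S585
G01 X283.738 Y274.105 F1714
G01 X283.738 Y167.617
G01 X158.165 Y167.617
G01 X158.165 Y274.105
M5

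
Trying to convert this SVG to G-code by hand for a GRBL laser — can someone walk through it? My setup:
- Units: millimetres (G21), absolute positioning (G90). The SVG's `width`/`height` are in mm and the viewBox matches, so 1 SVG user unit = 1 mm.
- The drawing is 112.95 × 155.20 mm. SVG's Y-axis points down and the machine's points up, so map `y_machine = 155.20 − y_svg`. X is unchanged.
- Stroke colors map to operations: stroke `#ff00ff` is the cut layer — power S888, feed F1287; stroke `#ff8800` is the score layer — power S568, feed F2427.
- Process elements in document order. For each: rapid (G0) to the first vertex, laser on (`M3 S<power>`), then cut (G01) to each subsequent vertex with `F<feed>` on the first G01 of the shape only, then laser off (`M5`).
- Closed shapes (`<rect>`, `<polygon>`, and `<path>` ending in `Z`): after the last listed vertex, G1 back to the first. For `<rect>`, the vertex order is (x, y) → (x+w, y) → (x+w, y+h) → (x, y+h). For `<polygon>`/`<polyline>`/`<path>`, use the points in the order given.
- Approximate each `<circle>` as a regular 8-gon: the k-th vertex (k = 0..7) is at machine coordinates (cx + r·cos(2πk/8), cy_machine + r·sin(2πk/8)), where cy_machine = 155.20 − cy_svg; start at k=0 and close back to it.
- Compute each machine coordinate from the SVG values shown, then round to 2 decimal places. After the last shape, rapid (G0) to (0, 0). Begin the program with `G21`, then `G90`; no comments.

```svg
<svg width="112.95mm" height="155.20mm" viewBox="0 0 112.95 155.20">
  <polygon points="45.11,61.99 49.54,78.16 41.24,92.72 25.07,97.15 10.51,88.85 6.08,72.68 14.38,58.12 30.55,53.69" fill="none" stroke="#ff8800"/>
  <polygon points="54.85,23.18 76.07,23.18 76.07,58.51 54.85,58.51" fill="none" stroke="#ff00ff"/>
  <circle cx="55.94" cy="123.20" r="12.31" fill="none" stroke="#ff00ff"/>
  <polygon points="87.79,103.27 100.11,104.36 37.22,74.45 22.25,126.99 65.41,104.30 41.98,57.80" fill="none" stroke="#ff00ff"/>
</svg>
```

viewBox `0 0 112.95 155.20` with mm width/height → 1 unit = 1 mm. Flip: y_m = 155.20 − y_svg.

**Shape 1** — `<polygon>` regular polygon, stroke `#ff8800` → score (S568, F2427). Machine vertices: (45.11,93.21) → (49.54,77.04) → (41.24,62.48) → (25.07,58.05) → (10.51,66.35) → (6.08,82.52) → (14.38,97.08) → (30.55,101.51) → (45.11,93.21). Closed: final G1 returns to the first vertex.

**Shape 2** — `<polygon>` rectangle, stroke `#ff00ff` → cut (S888, F1287). Machine vertices: (54.85,132.02) → (76.07,132.02) → (76.07,96.69) → (54.85,96.69) → (54.85,132.02). Closed: final G1 returns to the first vertex.

**Shape 3** — `<circle>` circle, stroke `#ff00ff` → cut (S888, F1287). Machine vertices: (68.25,32.00) → (64.64,40.70) → (55.94,44.31) → (47.24,40.70) → (43.63,32.00) → (47.24,23.30) → (55.94,19.69) → (64.64,23.30) → (68.25,32.00). Closed: final G1 returns to the first vertex.

**Shape 4** — `<polygon>` closed polygon, stroke `#ff00ff` → cut (S888, F1287). Machine vertices: (87.79,51.93) → (100.11,50.84) → (37.22,80.75) → (22.25,28.21) → (65.41,50.90) → (41.98,97.40) → (87.79,51.93). Closed: final G1 returns to the first vertex.

G21
G90
G0 X45.11 Y93.21
M3 S568
G01 X49.54 Y77.04 F2427
G01 X41.24 Y62.48
G01 X25.07 Y58.05
G01 X10.51 Y66.35
G01 X6.08 Y82.52
G01 X14.38 Y97.08
G01 X30.55 Y101.51
G01 X45.11 Y93.21
M5
G0 X54.85 Y132.02
M3 S888
G01 X76.07 Y132.02 F1287
G01 X76.07 Y96.69
G01 X54.85 Y96.69
G01 X54.85 Y132.02
M5
G0 X68.25 Y32.00
M3 S888
G01 X64.64 Y40.70 F1287
G01 X55.94 Y44.31
G01 X47.24 Y40.70
G01 X43.63 Y32.00
G01 X47.24 Y23.30
G01 X55.94 Y19.69
G01 X64.64 Y23.30
G01 X68.25 Y32.00
M5
G0 X87.79 Y51.93
M3 S888
G01 X100.11 Y50.84 F1287
G01 X37.22 Y80.75
G01 X22.25 Y28.21
G01 X65.41 Y50.90
G01 X41.98 Y97.40
G01 X87.79 Y51.93
M5
G0 X0.00 Y0.00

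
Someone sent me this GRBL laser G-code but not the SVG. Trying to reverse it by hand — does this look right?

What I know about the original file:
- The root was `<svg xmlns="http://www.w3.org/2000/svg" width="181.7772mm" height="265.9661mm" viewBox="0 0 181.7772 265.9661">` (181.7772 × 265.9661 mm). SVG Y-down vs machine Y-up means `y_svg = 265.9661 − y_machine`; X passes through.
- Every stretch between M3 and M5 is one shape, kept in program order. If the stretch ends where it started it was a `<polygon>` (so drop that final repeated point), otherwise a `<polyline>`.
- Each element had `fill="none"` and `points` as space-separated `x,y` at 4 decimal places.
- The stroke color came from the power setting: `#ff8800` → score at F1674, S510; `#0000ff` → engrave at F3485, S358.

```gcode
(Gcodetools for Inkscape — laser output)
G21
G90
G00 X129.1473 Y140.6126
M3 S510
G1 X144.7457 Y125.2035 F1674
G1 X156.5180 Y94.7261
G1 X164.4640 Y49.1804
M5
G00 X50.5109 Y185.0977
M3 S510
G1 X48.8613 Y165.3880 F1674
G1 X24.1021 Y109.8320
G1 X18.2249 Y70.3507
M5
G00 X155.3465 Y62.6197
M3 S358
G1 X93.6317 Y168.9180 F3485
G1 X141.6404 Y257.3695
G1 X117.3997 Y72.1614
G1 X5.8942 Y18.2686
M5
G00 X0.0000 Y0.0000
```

<svg xmlns="http://www.w3.org/2000/svg" width="181.7772mm" height="265.9661mm" viewBox="0 0 181.7772 265.9661">
  <polyline points="129.1473,125.3535 144.7457,140.7626 156.5180,171.2400 164.4640,216.7857" fill="none" stroke="#ff8800"/>
  <polyline points="50.5109,80.8684 48.8613,100.5781 24.1021,156.1341 18.2249,195.6154" fill="none" stroke="#ff8800"/>
  <polyline points="155.3465,203.3464 93.6317,97.0481 141.6404,8.5966 117.3997,193.8047 5.8942,247.6975" fill="none" stroke="#0000ff"/>
</svg>

y_svg = 265.9661 − y_m.

[1] S510→`#ff8800` (score); open run; points: 129.1473,125.3535 144.7457,140.7626 156.5180,171.2400 164.4640,216.7857

[2] S510→`#ff8800` (score); open run; points: 50.5109,80.8684 48.8613,100.5781 24.1021,156.1341 18.2249,195.6154

[3] S358→`#0000ff` (engrave); open run; points: 155.3465,203.3464 93.6317,97.0481 141.6404,8.5966 117.3997,193.8047 5.8942,247.6975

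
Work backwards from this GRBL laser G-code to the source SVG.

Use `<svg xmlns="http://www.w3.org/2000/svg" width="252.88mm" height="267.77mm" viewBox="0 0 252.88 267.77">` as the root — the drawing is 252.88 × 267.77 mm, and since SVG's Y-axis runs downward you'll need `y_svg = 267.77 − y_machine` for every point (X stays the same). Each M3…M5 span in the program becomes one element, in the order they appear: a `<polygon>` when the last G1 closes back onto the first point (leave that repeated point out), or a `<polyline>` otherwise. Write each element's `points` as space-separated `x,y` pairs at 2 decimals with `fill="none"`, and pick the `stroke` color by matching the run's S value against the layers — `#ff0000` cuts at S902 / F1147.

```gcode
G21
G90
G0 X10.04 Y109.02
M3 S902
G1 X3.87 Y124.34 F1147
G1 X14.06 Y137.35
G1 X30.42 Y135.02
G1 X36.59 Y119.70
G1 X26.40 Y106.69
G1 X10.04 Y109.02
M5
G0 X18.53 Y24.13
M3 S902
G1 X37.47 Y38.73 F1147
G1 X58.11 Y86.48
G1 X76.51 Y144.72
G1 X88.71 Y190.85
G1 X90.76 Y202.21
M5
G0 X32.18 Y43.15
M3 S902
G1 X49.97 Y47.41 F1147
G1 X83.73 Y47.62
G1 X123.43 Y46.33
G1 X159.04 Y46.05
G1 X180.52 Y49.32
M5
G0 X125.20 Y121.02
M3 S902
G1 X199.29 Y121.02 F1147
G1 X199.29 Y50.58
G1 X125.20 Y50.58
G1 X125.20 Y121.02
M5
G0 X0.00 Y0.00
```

Machine Y-up, SVG Y-down with viewBox height 267.77, so y_svg = 267.77 − y_machine; X carries over. Every run uses S902, so all elements get stroke `#ff0000` (cut).

Run 1: The run returns to its start, so emit a `<polygon>` with points (Y-flipped): 10.04,158.75 3.87,143.43 14.06,130.42 30.42,132.75 36.59,148.07 26.40,161.08.

Run 2: The run is open, so emit a `<polyline>` with points (Y-flipped): 18.53,243.64 37.47,229.04 58.11,181.29 76.51,123.05 88.71,76.92 90.76,65.56.

Run 3: The run is open, so emit a `<polyline>` with points (Y-flipped): 32.18,224.62 49.97,220.36 83.73,220.15 123.43,221.44 159.04,221.72 180.52,218.45.

Run 4: The run returns to its start, so emit a `<polygon>` with points (Y-flipped): 125.20,146.75 199.29,146.75 199.29,217.19 125.20,217.19.

<svg xmlns="http://www.w3.org/2000/svg" width="252.88mm" height="267.77mm" viewBox="0 0 252.88 267.77">
  <polygon points="10.04,158.75 3.87,143.43 14.06,130.42 30.42,132.75 36.59,148.07 26.40,161.08" fill="none" stroke="#ff0000"/>
  <polyline points="18.53,243.64 37.47,229.04 58.11,181.29 76.51,123.05 88.71,76.92 90.76,65.56" fill="none" stroke="#ff0000"/>
  <polyline points="32.18,224.62 49.97,220.36 83.73,220.15 123.43,221.44 159.04,221.72 180.52,218.45" fill="none" stroke="#ff0000"/>
  <polygon points="125.20,146.75 199.29,146.75 199.29,217.19 125.20,217.19" fill="none" stroke="#ff0000"/>
</svg>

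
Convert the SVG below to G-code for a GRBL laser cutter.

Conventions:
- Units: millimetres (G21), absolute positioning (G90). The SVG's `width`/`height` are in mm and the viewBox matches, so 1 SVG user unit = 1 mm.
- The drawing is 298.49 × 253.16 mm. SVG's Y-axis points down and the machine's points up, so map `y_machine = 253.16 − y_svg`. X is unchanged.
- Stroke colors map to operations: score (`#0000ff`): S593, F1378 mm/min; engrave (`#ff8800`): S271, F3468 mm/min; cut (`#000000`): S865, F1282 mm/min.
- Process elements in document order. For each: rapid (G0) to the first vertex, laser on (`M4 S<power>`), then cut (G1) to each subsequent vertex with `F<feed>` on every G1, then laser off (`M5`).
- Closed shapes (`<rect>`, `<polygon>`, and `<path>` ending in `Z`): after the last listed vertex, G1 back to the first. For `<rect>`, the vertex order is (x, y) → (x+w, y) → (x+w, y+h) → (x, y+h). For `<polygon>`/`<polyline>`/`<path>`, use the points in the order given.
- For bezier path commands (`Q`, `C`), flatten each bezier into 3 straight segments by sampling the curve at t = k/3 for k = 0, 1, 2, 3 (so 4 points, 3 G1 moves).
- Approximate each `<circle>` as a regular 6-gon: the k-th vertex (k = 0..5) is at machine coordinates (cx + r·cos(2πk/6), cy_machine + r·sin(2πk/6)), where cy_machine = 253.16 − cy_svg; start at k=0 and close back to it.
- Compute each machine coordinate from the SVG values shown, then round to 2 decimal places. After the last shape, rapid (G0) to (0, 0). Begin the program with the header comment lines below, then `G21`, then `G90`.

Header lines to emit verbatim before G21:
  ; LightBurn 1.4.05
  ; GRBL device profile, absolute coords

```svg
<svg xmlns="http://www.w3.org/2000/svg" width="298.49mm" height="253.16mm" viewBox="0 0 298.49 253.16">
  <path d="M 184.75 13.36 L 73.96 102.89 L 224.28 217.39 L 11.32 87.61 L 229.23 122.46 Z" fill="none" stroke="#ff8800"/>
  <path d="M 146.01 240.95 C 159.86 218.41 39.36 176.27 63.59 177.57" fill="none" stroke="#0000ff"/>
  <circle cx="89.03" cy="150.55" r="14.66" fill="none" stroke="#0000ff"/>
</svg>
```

; LightBurn 1.4.05
; GRBL device profile, absolute coords
G21
G90
G0 X184.75 Y239.80
M4 S271
G1 X73.96 Y150.27 F3468
G1 X224.28 Y35.77 F3468
G1 X11.32 Y165.55 F3468
G1 X229.23 Y130.70 F3468
G1 X184.75 Y239.80 F3468
M5
G0 X146.01 Y12.21
M4 S593
G1 X125.41 Y38.95 F1378
G1 X77.27 Y64.74 F1378
G1 X63.59 Y75.59 F1378
M5
G0 X103.69 Y102.61
M4 S593
G1 X96.36 Y115.31 F1378
G1 X81.70 Y115.31 F1378
G1 X74.37 Y102.61 F1378
G1 X81.70 Y89.91 F1378
G1 X96.36 Y89.91 F1378
G1 X103.69 Y102.61 F1378
M5
G0 X0.00 Y0.00

viewBox `0 0 298.49 253.16` with mm width/height → 1 unit = 1 mm. Flip: y_m = 253.16 − y_svg.

**Shape 1** — `<path>` closed polygon, stroke `#ff8800` → engrave (S271, F3468). Machine vertices: (184.75,239.80) → (73.96,150.27) → (224.28,35.77) → (11.32,165.55) → (229.23,130.70) → (184.75,239.80). Closed: final G1 returns to the first vertex.

**Shape 2** — `<path>` cubic bezier, stroke `#0000ff` → score (S593, F1378). Control points (SVG): P0=(146.01,240.95), P1=(159.86,218.41), P2=(39.36,176.27), P3=(63.59,177.57); sampled at t=k/3. Machine vertices: (146.01,12.21) → (125.41,38.95) → (77.27,64.74) → (63.59,75.59). Open path.

**Shape 3** — `<circle>` circle, stroke `#0000ff` → score (S593, F1378). Machine vertices: (103.69,102.61) → (96.36,115.31) → (81.70,115.31) → (74.37,102.61) → (81.70,89.91) → (96.36,89.91) → (103.69,102.61). Closed: final G1 returns to the first vertex.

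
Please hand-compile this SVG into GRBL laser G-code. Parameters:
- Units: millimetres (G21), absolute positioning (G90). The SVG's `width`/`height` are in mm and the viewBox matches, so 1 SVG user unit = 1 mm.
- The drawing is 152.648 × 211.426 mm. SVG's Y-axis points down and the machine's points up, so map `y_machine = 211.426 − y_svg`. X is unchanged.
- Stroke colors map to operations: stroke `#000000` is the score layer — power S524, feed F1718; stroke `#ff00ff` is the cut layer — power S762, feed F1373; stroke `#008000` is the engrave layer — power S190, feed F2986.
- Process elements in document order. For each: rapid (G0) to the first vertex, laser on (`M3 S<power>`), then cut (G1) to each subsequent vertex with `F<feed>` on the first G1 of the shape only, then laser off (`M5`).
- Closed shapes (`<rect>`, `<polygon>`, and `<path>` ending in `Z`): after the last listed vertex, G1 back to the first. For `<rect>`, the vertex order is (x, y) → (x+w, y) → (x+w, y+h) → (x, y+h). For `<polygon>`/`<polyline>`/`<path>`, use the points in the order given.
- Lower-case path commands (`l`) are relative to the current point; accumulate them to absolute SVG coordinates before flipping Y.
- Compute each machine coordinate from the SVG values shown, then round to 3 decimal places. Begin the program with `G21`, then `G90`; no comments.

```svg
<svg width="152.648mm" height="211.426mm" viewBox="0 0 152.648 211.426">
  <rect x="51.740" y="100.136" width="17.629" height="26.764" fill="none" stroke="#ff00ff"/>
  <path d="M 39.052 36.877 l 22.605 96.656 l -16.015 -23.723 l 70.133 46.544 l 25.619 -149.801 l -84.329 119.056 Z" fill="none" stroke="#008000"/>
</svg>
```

G21
G90
G0 X51.740 Y111.290
M3 S762
G1 X69.369 Y111.290 F1373
G1 X69.369 Y84.526
G1 X51.740 Y84.526
G1 X51.740 Y111.290
M5
G0 X39.052 Y174.549
M3 S190
G1 X61.657 Y77.893 F2986
G1 X45.642 Y101.616
G1 X115.775 Y55.072
G1 X141.394 Y204.873
G1 X57.065 Y85.817
G1 X39.052 Y174.549
M5

1 u = 1 mm; y_m = 211.426 − y.

[1] `<rect>` rectangle, #ff00ff→cut S762 F1373: (51.740,111.290) → (69.369,111.290) → (69.369,84.526) → (51.740,84.526) → (51.740,111.290) (closed)

[2] `<path>` closed polygon, #008000→engrave S190 F2986: (39.052,174.549) → (61.657,77.893) → (45.642,101.616) → (115.775,55.072) → (141.394,204.873) → (57.065,85.817) → (39.052,174.549) (closed)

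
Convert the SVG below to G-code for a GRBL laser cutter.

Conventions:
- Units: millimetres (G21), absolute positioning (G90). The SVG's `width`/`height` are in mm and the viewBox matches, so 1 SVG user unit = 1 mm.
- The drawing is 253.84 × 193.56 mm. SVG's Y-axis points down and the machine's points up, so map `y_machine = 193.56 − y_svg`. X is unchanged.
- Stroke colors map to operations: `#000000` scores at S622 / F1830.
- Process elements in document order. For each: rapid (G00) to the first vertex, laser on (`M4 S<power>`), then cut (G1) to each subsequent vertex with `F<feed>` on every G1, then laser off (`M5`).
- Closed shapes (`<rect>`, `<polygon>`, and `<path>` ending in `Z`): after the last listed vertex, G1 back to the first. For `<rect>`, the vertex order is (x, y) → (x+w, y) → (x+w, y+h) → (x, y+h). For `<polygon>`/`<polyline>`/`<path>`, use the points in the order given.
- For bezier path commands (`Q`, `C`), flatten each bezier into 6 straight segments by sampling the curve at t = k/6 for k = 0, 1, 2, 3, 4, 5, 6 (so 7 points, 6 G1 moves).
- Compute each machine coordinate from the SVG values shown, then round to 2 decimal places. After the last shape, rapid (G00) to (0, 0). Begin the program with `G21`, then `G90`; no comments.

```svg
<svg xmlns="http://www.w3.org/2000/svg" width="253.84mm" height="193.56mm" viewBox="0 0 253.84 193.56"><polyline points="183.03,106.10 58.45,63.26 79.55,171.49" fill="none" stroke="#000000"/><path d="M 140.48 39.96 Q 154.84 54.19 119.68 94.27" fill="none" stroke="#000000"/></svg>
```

G21
G90
G00 X183.03 Y87.46
M4 S622
G1 X58.45 Y130.30 F1830
G1 X79.55 Y22.07 F1830
M5
G00 X140.48 Y153.60
M4 S622
G1 X143.89 Y148.14 F1830
G1 X144.55 Y141.24 F1830
G1 X142.46 Y132.91 F1830
G1 X137.62 Y123.14 F1830
G1 X130.02 Y111.93 F1830
G1 X119.68 Y99.29 F1830
M5
G00 X0.00 Y0.00

Since the viewBox matches the mm dimensions, user units are millimetres directly. The only transform is the Y-flip y_m = 193.56 − y_svg.

Shape 1 is a open polyline drawn with `<polyline>`. Its stroke #000000 means score at S622, F1830. After flipping Y the toolpath is (183.03,87.46) → (58.45,130.30) → (79.55,22.07).

Shape 2 is a quadratic bezier drawn with `<path>`. Its stroke #000000 means score at S622, F1830. After flipping Y the toolpath is (140.48,153.60) → (143.89,148.14) → (144.55,141.24) → (142.46,132.91) → (137.62,123.14) → (130.02,111.93) → (119.68,99.29).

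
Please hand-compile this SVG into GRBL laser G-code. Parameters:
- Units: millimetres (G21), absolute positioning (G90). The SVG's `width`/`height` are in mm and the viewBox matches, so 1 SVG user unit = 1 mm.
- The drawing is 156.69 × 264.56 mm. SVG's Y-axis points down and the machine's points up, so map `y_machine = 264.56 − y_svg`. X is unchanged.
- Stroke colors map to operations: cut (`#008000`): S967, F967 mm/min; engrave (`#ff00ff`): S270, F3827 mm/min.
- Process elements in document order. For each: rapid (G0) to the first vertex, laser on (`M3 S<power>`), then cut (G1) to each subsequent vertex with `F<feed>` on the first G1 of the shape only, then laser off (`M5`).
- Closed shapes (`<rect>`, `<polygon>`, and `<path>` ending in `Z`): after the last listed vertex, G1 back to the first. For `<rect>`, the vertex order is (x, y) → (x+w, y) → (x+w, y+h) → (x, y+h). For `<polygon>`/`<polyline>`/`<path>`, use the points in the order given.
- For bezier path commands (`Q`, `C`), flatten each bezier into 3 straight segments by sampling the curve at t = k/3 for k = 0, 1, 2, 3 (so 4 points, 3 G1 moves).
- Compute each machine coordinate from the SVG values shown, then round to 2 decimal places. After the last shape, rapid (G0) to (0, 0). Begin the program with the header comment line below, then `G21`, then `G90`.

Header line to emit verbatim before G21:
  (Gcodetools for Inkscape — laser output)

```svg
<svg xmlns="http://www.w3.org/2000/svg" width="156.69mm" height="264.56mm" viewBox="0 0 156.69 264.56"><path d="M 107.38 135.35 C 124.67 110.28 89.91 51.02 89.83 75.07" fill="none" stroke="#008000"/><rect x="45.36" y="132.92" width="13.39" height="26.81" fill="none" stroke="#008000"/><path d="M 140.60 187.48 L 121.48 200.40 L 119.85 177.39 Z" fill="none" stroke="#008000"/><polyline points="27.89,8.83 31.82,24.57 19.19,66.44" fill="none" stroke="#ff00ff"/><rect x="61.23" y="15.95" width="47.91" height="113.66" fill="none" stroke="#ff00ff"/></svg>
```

(Gcodetools for Inkscape — laser output)
G21
G90
G0 X107.38 Y129.21
M3 S967
G1 X110.53 Y161.32 F967
G1 X98.26 Y190.12
G1 X89.83 Y189.49
M5
G0 X45.36 Y131.64
M3 S967
G1 X58.75 Y131.64 F967
G1 X58.75 Y104.83
G1 X45.36 Y104.83
G1 X45.36 Y131.64
M5
G0 X140.60 Y77.08
M3 S967
G1 X121.48 Y64.16 F967
G1 X119.85 Y87.17
G1 X140.60 Y77.08
M5
G0 X27.89 Y255.73
M3 S270
G1 X31.82 Y239.99 F3827
G1 X19.19 Y198.12
M5
G0 X61.23 Y248.61
M3 S270
G1 X109.14 Y248.61 F3827
G1 X109.14 Y134.95
G1 X61.23 Y134.95
G1 X61.23 Y248.61
M5
G0 X0.00 Y0.00

viewBox `0 0 156.69 264.56` with mm width/height → 1 unit = 1 mm. Flip: y_m = 264.56 − y_svg.

**Shape 1** — `<path>` cubic bezier, stroke `#008000` → cut (S967, F967). Control points (SVG): P0=(107.38,135.35), P1=(124.67,110.28), P2=(89.91,51.02), P3=(89.83,75.07); sampled at t=k/3. Machine vertices: (107.38,129.21) → (110.53,161.32) → (98.26,190.12) → (89.83,189.49). Open path.

**Shape 2** — `<rect>` rectangle, stroke `#008000` → cut (S967, F967). Machine vertices: (45.36,131.64) → (58.75,131.64) → (58.75,104.83) → (45.36,104.83) → (45.36,131.64). Closed: final G1 returns to the first vertex.

**Shape 3** — `<path>` regular polygon, stroke `#008000` → cut (S967, F967). Machine vertices: (140.60,77.08) → (121.48,64.16) → (119.85,87.17) → (140.60,77.08). Closed: final G1 returns to the first vertex.

**Shape 4** — `<polyline>` open polyline, stroke `#ff00ff` → engrave (S270, F3827). Machine vertices: (27.89,255.73) → (31.82,239.99) → (19.19,198.12). Open path.

**Shape 5** — `<rect>` rectangle, stroke `#ff00ff` → engrave (S270, F3827). Machine vertices: (61.23,248.61) → (109.14,248.61) → (109.14,134.95) → (61.23,134.95) → (61.23,248.61). Closed: final G1 returns to the first vertex.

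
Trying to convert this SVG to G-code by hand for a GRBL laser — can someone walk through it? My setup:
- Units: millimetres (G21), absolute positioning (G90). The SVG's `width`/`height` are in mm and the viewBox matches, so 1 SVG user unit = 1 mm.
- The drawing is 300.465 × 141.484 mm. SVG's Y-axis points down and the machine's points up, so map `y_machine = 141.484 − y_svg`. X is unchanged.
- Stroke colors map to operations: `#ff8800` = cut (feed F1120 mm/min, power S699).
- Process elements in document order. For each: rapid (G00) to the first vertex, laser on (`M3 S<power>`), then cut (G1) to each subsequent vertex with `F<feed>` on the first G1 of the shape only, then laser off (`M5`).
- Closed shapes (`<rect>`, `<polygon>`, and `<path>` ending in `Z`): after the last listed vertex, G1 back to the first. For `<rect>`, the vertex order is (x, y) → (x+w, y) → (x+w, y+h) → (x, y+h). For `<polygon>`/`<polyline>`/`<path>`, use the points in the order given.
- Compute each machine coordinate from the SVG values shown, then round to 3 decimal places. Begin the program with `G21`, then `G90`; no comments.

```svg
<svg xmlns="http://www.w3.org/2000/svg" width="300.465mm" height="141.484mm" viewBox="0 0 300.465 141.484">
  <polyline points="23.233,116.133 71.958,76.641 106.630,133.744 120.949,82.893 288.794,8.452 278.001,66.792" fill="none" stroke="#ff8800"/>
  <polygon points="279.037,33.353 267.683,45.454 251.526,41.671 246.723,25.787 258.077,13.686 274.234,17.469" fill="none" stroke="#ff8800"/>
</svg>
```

G21
G90
G00 X23.233 Y25.351
M3 S699
G1 X71.958 Y64.843 F1120
G1 X106.630 Y7.740
G1 X120.949 Y58.591
G1 X288.794 Y133.032
G1 X278.001 Y74.692
M5
G00 X279.037 Y108.131
M3 S699
G1 X267.683 Y96.030 F1120
G1 X251.526 Y99.813
G1 X246.723 Y115.697
G1 X258.077 Y127.798
G1 X274.234 Y124.015
G1 X279.037 Y108.131
M5

Since the viewBox matches the mm dimensions, user units are millimetres directly. The only transform is the Y-flip y_m = 141.484 − y_svg.

Shape 1 is a open polyline drawn with `<polyline>`. Its stroke #ff8800 means cut at S699, F1120. After flipping Y the toolpath is (23.233,25.351) → (71.958,64.843) → (106.630,7.740) → (120.949,58.591) → (288.794,133.032) → (278.001,74.692).

Shape 2 is a regular polygon drawn with `<polygon>`. Its stroke #ff8800 means cut at S699, F1120. After flipping Y the toolpath is (279.037,108.131) → (267.683,96.030) → (251.526,99.813) → (246.723,115.697) → (258.077,127.798) → (274.234,124.015) → (279.037,108.131), returning to the start.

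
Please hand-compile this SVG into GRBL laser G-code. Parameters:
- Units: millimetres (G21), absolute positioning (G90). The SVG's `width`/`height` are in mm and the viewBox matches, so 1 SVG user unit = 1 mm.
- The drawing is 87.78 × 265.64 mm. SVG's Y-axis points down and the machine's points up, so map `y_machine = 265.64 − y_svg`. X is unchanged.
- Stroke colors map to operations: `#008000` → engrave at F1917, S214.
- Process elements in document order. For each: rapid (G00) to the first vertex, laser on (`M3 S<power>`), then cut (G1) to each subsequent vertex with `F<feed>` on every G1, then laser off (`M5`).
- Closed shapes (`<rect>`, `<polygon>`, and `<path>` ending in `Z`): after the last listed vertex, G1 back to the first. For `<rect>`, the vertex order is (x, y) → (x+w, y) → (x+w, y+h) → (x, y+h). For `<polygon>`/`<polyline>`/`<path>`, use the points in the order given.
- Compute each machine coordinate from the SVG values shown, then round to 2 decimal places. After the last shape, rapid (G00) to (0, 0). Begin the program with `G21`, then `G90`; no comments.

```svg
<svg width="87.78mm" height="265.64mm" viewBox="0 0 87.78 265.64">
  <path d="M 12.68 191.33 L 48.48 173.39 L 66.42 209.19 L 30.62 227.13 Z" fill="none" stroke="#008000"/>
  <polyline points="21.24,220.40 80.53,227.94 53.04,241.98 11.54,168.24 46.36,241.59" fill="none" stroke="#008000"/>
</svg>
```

1 u = 1 mm; y_m = 265.64 − y.

[1] `<path>` regular polygon, #008000→engrave S214 F1917: (12.68,74.31) → (48.48,92.25) → (66.42,56.45) → (30.62,38.51) → (12.68,74.31) (closed)

[2] `<polyline>` open polyline, #008000→engrave S214 F1917: (21.24,45.24) → (80.53,37.70) → (53.04,23.66) → (11.54,97.40) → (46.36,24.05)

G21
G90
G00 X12.68 Y74.31
M3 S214
G1 X48.48 Y92.25 F1917
G1 X66.42 Y56.45 F1917
G1 X30.62 Y38.51 F1917
G1 X12.68 Y74.31 F1917
M5
G00 X21.24 Y45.24
M3 S214
G1 X80.53 Y37.70 F1917
G1 X53.04 Y23.66 F1917
G1 X11.54 Y97.40 F1917
G1 X46.36 Y24.05 F1917
M5
G00 X0.00 Y0.00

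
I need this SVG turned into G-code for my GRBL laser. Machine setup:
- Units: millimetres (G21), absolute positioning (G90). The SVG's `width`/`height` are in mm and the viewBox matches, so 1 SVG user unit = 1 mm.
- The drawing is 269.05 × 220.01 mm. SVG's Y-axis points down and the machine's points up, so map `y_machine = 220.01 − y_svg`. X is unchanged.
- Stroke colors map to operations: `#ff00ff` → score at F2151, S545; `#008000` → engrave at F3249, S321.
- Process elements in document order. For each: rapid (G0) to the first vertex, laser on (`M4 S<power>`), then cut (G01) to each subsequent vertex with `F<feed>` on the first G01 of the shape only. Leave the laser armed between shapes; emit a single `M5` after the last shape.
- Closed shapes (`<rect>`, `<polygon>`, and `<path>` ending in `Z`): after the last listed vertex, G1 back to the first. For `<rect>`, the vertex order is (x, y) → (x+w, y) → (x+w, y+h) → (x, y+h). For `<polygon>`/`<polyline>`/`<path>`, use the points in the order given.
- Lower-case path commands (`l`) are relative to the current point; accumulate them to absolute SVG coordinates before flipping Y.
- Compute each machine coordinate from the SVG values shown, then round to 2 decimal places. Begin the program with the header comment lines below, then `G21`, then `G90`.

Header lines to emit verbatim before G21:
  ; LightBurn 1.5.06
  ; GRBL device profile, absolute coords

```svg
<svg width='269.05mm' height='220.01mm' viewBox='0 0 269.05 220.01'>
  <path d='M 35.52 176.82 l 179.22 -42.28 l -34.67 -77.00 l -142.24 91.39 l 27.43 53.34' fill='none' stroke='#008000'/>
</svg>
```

viewBox `0 0 269.05 220.01` with mm width/height → 1 unit = 1 mm. Flip: y_m = 220.01 − y_svg.

**Shape 1** — `<path>` open polyline, stroke `#008000` → engrave (S321, F3249). Machine vertices: (35.52,43.19) → (214.74,85.47) → (180.07,162.47) → (37.83,71.08) → (65.26,17.74). Open path.

; LightBurn 1.5.06
; GRBL device profile, absolute coords
G21
G90
G0 X35.52 Y43.19
M4 S321
G01 X214.74 Y85.47 F3249
G01 X180.07 Y162.47
G01 X37.83 Y71.08
G01 X65.26 Y17.74
M5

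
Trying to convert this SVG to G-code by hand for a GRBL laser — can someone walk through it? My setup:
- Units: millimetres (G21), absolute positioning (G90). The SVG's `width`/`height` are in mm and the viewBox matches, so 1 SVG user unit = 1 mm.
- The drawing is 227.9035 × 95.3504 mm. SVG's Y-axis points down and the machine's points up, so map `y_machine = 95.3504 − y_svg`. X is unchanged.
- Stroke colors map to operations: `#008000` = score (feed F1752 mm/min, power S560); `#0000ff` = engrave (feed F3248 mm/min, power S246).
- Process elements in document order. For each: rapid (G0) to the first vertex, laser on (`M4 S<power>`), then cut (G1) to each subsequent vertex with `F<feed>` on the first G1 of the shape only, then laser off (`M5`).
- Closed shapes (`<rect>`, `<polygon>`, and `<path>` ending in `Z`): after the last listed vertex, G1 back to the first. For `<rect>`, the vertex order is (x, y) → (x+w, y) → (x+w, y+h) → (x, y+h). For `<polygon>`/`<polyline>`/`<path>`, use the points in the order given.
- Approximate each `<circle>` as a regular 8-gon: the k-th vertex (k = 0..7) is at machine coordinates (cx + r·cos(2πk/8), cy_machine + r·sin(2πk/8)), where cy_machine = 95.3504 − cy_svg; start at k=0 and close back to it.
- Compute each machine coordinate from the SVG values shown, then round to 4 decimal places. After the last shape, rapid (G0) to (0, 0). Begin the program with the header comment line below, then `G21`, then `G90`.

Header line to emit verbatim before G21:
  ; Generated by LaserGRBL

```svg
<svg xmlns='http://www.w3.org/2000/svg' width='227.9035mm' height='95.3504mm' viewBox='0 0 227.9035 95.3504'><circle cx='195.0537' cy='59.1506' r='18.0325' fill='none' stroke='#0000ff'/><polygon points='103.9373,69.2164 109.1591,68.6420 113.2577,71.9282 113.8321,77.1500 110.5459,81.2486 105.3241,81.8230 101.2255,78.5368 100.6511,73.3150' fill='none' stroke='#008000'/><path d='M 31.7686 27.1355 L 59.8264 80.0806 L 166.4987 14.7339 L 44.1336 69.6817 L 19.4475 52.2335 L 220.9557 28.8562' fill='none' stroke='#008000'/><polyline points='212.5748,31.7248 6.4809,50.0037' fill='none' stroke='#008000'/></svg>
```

; Generated by LaserGRBL
G21
G90
G0 X213.0862 Y36.1998
M4 S246
G1 X207.8046 Y48.9507 F3248
G1 X195.0537 Y54.2323
G1 X182.3028 Y48.9507
G1 X177.0212 Y36.1998
G1 X182.3028 Y23.4489
G1 X195.0537 Y18.1673
G1 X207.8046 Y23.4489
G1 X213.0862 Y36.1998
M5
G0 X103.9373 Y26.1340
M4 S560
G1 X109.1591 Y26.7084 F1752
G1 X113.2577 Y23.4222
G1 X113.8321 Y18.2004
G1 X110.5459 Y14.1018
G1 X105.3241 Y13.5274
G1 X101.2255 Y16.8136
G1 X100.6511 Y22.0354
G1 X103.9373 Y26.1340
M5
G0 X31.7686 Y68.2149
M4 S560
G1 X59.8264 Y15.2698 F1752
G1 X166.4987 Y80.6165
G1 X44.1336 Y25.6687
G1 X19.4475 Y43.1169
G1 X220.9557 Y66.4942
M5
G0 X212.5748 Y63.6256
M4 S560
G1 X6.4809 Y45.3467 F1752
M5
G0 X0.0000 Y0.0000

Since the viewBox matches the mm dimensions, user units are millimetres directly. The only transform is the Y-flip y_m = 95.3504 − y_svg.

Shape 1 is a circle drawn with `<circle>`. Its stroke #0000ff means engrave at S246, F3248. After flipping Y the toolpath is (213.0862,36.1998) → (207.8046,48.9507) → (195.0537,54.2323) → (182.3028,48.9507) → (177.0212,36.1998) → (182.3028,23.4489) → (195.0537,18.1673) → (207.8046,23.4489) → (213.0862,36.1998), returning to the start.

Shape 2 is a regular polygon drawn with `<polygon>`. Its stroke #008000 means score at S560, F1752. After flipping Y the toolpath is (103.9373,26.1340) → (109.1591,26.7084) → (113.2577,23.4222) → (113.8321,18.2004) → (110.5459,14.1018) → (105.3241,13.5274) → (101.2255,16.8136) → (100.6511,22.0354) → (103.9373,26.1340), returning to the start.

Shape 3 is a open polyline drawn with `<path>`. Its stroke #008000 means score at S560, F1752. After flipping Y the toolpath is (31.7686,68.2149) → (59.8264,15.2698) → (166.4987,80.6165) → (44.1336,25.6687) → (19.4475,43.1169) → (220.9557,66.4942).

Shape 4 is a line segment drawn with `<polyline>`. Its stroke #008000 means score at S560, F1752. After flipping Y the toolpath is (212.5748,63.6256) → (6.4809,45.3467).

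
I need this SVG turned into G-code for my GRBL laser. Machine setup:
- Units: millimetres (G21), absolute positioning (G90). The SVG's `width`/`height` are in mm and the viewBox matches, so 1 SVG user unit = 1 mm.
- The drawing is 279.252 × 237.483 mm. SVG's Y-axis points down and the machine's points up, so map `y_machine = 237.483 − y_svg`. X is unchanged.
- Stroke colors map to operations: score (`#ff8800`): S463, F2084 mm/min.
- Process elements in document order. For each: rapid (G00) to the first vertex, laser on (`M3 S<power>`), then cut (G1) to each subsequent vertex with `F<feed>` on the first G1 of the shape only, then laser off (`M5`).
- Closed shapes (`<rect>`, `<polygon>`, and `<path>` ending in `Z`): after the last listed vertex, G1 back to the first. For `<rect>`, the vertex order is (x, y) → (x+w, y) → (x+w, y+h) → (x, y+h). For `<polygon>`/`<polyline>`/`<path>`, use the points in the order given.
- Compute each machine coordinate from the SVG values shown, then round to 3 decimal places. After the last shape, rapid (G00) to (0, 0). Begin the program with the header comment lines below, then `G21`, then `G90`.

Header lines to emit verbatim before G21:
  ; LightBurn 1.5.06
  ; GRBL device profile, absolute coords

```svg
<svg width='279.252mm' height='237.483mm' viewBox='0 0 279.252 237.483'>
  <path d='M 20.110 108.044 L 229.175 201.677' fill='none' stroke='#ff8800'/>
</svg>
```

; LightBurn 1.5.06
; GRBL device profile, absolute coords
G21
G90
G00 X20.110 Y129.439
M3 S463
G1 X229.175 Y35.806 F2084
M5
G00 X0.000 Y0.000

Since the viewBox matches the mm dimensions, user units are millimetres directly. The only transform is the Y-flip y_m = 237.483 − y_svg.

Shape 1 is a line segment drawn with `<path>`. Its stroke #ff8800 means score at S463, F2084. After flipping Y the toolpath is (20.110,129.439) → (229.175,35.806).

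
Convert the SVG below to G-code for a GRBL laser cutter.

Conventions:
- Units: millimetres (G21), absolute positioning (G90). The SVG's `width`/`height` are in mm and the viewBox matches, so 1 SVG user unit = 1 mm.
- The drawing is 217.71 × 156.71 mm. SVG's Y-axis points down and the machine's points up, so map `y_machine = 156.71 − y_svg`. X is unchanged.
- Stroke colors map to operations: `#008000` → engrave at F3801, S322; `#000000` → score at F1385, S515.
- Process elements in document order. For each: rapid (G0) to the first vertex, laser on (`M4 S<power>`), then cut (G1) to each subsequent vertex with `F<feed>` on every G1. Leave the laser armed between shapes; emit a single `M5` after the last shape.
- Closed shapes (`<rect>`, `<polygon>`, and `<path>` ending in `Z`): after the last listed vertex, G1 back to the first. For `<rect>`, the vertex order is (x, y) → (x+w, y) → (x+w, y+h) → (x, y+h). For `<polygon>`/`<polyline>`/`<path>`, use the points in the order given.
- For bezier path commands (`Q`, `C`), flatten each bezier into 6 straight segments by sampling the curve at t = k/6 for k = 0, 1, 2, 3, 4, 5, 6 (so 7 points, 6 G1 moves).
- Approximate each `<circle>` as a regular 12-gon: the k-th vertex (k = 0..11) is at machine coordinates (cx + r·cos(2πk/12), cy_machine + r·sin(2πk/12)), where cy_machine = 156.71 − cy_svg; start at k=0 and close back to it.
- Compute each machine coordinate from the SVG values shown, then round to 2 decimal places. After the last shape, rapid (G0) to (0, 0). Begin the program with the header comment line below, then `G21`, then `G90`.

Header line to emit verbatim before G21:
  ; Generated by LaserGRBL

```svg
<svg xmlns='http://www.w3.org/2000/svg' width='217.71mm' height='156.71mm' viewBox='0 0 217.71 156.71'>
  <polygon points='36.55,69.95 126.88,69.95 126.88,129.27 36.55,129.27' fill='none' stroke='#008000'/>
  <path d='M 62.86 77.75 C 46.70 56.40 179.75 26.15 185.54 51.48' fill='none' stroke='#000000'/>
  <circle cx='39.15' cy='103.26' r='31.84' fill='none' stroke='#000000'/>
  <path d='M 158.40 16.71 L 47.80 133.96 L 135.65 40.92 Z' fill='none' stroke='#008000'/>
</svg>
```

viewBox `0 0 217.71 156.71` with mm width/height → 1 unit = 1 mm. Flip: y_m = 156.71 − y_svg.

**Shape 1** — `<polygon>` rectangle, stroke `#008000` → engrave (S322, F3801). Machine vertices: (36.55,86.76) → (126.88,86.76) → (126.88,27.44) → (36.55,27.44) → (36.55,86.76). Closed: final G1 returns to the first vertex.

**Shape 2** — `<path>` cubic bezier, stroke `#000000` → score (S515, F1385). Control points (SVG): P0=(62.86,77.75), P1=(46.70,56.40), P2=(179.75,26.15), P3=(185.54,51.48); sampled at t=k/6. Machine vertices: (62.86,78.96) → (65.93,90.08) → (86.20,100.89) → (115.97,109.60) → (147.57,114.42) → (173.32,113.56) → (185.54,105.23). Open path.

**Shape 3** — `<circle>` circle, stroke `#000000` → score (S515, F1385). Machine vertices: (70.99,53.45) → (66.72,69.37) → (55.07,81.02) → (39.15,85.29) → (23.23,81.02) → (11.58,69.37) → (7.31,53.45) → (11.58,37.53) → (23.23,25.88) → (39.15,21.61) → (55.07,25.88) → (66.72,37.53) → (70.99,53.45). Closed: final G1 returns to the first vertex.

**Shape 4** — `<path>` closed polygon, stroke `#008000` → engrave (S322, F3801). Machine vertices: (158.40,140.00) → (47.80,22.75) → (135.65,115.79) → (158.40,140.00). Closed: final G1 returns to the first vertex.

; Generated by LaserGRBL
G21
G90
G0 X36.55 Y86.76
M4 S322
G1 X126.88 Y86.76 F3801
G1 X126.88 Y27.44 F3801
G1 X36.55 Y27.44 F3801
G1 X36.55 Y86.76 F3801
G0 X62.86 Y78.96
M4 S515
G1 X65.93 Y90.08 F1385
G1 X86.20 Y100.89 F1385
G1 X115.97 Y109.60 F1385
G1 X147.57 Y114.42 F1385
G1 X173.32 Y113.56 F1385
G1 X185.54 Y105.23 F1385
G0 X70.99 Y53.45
M4 S515
G1 X66.72 Y69.37 F1385
G1 X55.07 Y81.02 F1385
G1 X39.15 Y85.29 F1385
G1 X23.23 Y81.02 F1385
G1 X11.58 Y69.37 F1385
G1 X7.31 Y53.45 F1385
G1 X11.58 Y37.53 F1385
G1 X23.23 Y25.88 F1385
G1 X39.15 Y21.61 F1385
G1 X55.07 Y25.88 F1385
G1 X66.72 Y37.53 F1385
G1 X70.99 Y53.45 F1385
G0 X158.40 Y140.00
M4 S322
G1 X47.80 Y22.75 F3801
G1 X135.65 Y115.79 F3801
G1 X158.40 Y140.00 F3801
M5
G0 X0.00 Y0.00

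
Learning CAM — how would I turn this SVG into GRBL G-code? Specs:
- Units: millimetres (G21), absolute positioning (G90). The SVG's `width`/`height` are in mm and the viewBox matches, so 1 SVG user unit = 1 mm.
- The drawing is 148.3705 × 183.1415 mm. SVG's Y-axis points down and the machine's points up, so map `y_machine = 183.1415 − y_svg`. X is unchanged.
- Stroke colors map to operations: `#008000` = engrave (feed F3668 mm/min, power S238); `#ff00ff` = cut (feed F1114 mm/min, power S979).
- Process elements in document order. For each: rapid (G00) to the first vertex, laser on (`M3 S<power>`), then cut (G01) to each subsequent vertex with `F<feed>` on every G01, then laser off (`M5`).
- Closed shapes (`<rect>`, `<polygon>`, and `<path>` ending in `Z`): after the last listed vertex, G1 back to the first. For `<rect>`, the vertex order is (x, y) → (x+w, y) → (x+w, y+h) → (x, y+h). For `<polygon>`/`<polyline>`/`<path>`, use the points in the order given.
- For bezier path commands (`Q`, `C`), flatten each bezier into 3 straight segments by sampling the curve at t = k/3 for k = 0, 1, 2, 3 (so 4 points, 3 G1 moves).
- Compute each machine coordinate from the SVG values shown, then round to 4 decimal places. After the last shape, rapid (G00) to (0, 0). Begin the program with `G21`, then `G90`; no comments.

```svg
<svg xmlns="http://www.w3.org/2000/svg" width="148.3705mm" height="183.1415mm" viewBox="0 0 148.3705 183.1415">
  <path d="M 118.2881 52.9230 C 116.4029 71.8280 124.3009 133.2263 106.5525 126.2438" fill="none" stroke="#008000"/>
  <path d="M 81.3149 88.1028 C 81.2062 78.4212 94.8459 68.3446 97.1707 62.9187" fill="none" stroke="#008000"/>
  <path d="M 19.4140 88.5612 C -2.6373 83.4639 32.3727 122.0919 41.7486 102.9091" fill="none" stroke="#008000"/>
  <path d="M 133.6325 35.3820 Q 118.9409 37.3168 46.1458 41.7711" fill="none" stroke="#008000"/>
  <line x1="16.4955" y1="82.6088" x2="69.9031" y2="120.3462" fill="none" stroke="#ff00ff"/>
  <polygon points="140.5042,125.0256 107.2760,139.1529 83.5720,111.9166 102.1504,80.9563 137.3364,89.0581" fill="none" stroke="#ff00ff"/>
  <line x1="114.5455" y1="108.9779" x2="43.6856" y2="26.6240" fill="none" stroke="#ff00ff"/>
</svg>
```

Since the viewBox matches the mm dimensions, user units are millimetres directly. The only transform is the Y-flip y_m = 183.1415 − y_svg.

Shape 1 is a cubic bezier drawn with `<path>`. Its stroke #008000 means engrave at S238, F3668. After flipping Y the toolpath is (118.2881,130.2185) → (118.3518,101.2555) → (117.0643,68.6024) → (106.5525,56.8977).

Shape 2 is a cubic bezier drawn with `<path>`. Its stroke #008000 means engrave at S238, F3668. After flipping Y the toolpath is (81.3149,95.0387) → (84.8607,104.6651) → (92.0025,113.4335) → (97.1707,120.2228).

Shape 3 is a cubic bezier drawn with `<path>`. Its stroke #008000 means engrave at S238, F3668. After flipping Y the toolpath is (19.4140,94.5803) → (13.3203,88.8631) → (26.8908,76.5593) → (41.7486,80.2324).

Shape 4 is a quadratic bezier drawn with `<path>`. Its stroke #008000 means engrave at S238, F3668. After flipping Y the toolpath is (133.6325,147.7595) → (117.3822,146.1897) → (88.2199,144.0600) → (46.1458,141.3704).

Shape 5 is a line segment drawn with `<line>`. Its stroke #ff00ff means cut at S979, F1114. After flipping Y the toolpath is (16.4955,100.5327) → (69.9031,62.7953).

Shape 6 is a regular polygon drawn with `<polygon>`. Its stroke #ff00ff means cut at S979, F1114. After flipping Y the toolpath is (140.5042,58.1159) → (107.2760,43.9886) → (83.5720,71.2249) → (102.1504,102.1852) → (137.3364,94.0834) → (140.5042,58.1159), returning to the start.

Shape 7 is a line segment drawn with `<line>`. Its stroke #ff00ff means cut at S979, F1114. After flipping Y the toolpath is (114.5455,74.1636) → (43.6856,156.5175).

G21
G90
G00 X118.2881 Y130.2185
M3 S238
G01 X118.3518 Y101.2555 F3668
G01 X117.0643 Y68.6024 F3668
G01 X106.5525 Y56.8977 F3668
M5
G00 X81.3149 Y95.0387
M3 S238
G01 X84.8607 Y104.6651 F3668
G01 X92.0025 Y113.4335 F3668
G01 X97.1707 Y120.2228 F3668
M5
G00 X19.4140 Y94.5803
M3 S238
G01 X13.3203 Y88.8631 F3668
G01 X26.8908 Y76.5593 F3668
G01 X41.7486 Y80.2324 F3668
M5
G00 X133.6325 Y147.7595
M3 S238
G01 X117.3822 Y146.1897 F3668
G01 X88.2199 Y144.0600 F3668
G01 X46.1458 Y141.3704 F3668
M5
G00 X16.4955 Y100.5327
M3 S979
G01 X69.9031 Y62.7953 F1114
M5
G00 X140.5042 Y58.1159
M3 S979
G01 X107.2760 Y43.9886 F1114
G01 X83.5720 Y71.2249 F1114
G01 X102.1504 Y102.1852 F1114
G01 X137.3364 Y94.0834 F1114
G01 X140.5042 Y58.1159 F1114
M5
G00 X114.5455 Y74.1636
M3 S979
G01 X43.6856 Y156.5175 F1114
M5
G00 X0.0000 Y0.0000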